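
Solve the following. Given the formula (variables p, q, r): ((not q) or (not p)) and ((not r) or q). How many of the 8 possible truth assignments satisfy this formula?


Evaluate all 8 assignments for p, q, r:
p=0, q=0, r=0: 1
p=0, q=0, r=1: 0
p=0, q=1, r=0: 1
p=0, q=1, r=1: 1
p=1, q=0, r=0: 1
p=1, q=0, r=1: 0
p=1, q=1, r=0: 0
p=1, q=1, r=1: 0
Satisfying count = 4

4


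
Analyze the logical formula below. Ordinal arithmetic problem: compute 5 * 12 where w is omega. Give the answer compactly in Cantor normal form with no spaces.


Compute 5 * 12.
Ordinal * is associative and left-distributive over +, but NOT commutative; for finite n>1, n*w = w but w*n stays w*n.
Both finite; ordinal * agrees with natural *: 5 * 12 = 60.
Result = 60

60


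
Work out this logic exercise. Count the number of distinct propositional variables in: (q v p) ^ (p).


Identify each variable that appears in the formula.
Variables found: p, q
Count = 2

2


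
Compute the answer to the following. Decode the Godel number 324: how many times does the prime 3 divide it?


Factorize 324 by dividing by 3 repeatedly.
Division steps: 3 divides 324 exactly 4 time(s).
Exponent of 3 = 4

4


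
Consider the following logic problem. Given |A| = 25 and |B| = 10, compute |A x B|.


The Cartesian product A x B contains all ordered pairs (a, b).
|A x B| = |A| * |B| = 25 * 10 = 250

250


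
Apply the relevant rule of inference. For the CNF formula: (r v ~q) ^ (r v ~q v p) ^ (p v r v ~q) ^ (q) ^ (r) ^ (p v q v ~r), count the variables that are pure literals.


Check each variable for pure literal status:
p: pure positive
q: mixed (not pure)
r: mixed (not pure)
Pure literal count = 1

1


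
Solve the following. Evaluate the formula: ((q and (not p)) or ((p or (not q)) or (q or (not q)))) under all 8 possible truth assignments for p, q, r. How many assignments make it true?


Check all 8 assignments:
p=0, q=0, r=0: 1
p=0, q=0, r=1: 1
p=0, q=1, r=0: 1
p=0, q=1, r=1: 1
p=1, q=0, r=0: 1
p=1, q=0, r=1: 1
p=1, q=1, r=0: 1
p=1, q=1, r=1: 1
Count of True = 8

8


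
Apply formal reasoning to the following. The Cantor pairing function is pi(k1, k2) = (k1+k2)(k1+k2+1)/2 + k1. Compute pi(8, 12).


k1 + k2 = 20
(k1+k2)(k1+k2+1)/2 = 20 * 21 / 2 = 210
pi = 210 + 8 = 218

218


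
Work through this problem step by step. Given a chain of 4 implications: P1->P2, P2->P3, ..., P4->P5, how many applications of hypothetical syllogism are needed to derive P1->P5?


With 4 implications in a chain connecting 5 propositions:
P1->P2, P2->P3, ..., P4->P5
Steps needed = (number of implications) - 1 = 4 - 1 = 3

3


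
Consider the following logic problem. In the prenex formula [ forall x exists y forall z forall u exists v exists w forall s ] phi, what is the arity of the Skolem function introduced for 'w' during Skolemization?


Quantifier prefix: forall x exists y forall z forall u exists v exists w forall s
'w' is existentially quantified at position 6.
Universal variables preceding it: x, z, u
Skolem function arity = 3

3


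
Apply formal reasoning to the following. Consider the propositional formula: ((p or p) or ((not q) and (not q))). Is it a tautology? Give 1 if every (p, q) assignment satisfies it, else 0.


Check all 4 assignments:
p=0, q=0: 1
p=0, q=1: 0
p=1, q=0: 1
p=1, q=1: 1
Satisfying count = 3/4.
Tautology iff count = 4: no.

0


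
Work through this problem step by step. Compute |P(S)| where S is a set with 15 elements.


The power set of a set with n elements has 2^n elements.
|P(S)| = 2^15 = 32768

32768


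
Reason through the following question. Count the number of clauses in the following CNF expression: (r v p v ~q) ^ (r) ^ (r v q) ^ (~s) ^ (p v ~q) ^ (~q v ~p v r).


A CNF formula is a conjunction of clauses.
Clauses are separated by ^.
Counting the conjuncts: 6 clauses.

6


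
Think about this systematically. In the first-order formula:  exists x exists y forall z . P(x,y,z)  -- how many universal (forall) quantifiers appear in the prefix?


Quantifier prefix: exists x exists y forall z
Mark each quantifier type:
  E E U
Universal count = 1, Existential count = 2
Asked for universal (forall) quantifiers: 1

1


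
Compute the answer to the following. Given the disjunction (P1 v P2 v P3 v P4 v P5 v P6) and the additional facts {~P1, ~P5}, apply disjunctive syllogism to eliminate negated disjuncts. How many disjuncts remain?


Original disjuncts (6): P1, P2, P3, P4, P5, P6
Negated (eliminate): ~P1, ~P5
Remaining disjuncts: P2, P3, P4, P6
Count = 6 - 2 = 4

4


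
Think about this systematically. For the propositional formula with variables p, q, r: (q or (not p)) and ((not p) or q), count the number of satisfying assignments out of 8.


Evaluate all 8 assignments for p, q, r:
p=0, q=0, r=0: 1
p=0, q=0, r=1: 1
p=0, q=1, r=0: 1
p=0, q=1, r=1: 1
p=1, q=0, r=0: 0
p=1, q=0, r=1: 0
p=1, q=1, r=0: 1
p=1, q=1, r=1: 1
Satisfying count = 6

6


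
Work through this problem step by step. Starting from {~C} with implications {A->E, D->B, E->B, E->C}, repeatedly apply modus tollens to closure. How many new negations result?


Initial negated facts: {~C}
Apply modus tollens to closure:
  ~C and E->C  =>  ~E
  ~E and A->E  =>  ~A
Final negated: {~A, ~C, ~E}
New negations: {~A, ~E}
Count = 2

2


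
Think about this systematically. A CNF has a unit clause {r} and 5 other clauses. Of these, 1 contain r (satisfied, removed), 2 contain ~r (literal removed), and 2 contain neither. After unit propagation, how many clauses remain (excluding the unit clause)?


Satisfied (removed): 1
Shortened (remain): 2
Unchanged (remain): 2
Remaining = 2 + 2 = 4

4


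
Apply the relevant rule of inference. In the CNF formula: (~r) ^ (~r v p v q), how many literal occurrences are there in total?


Counting literals in each clause:
Clause 1: 1 literal(s)
Clause 2: 3 literal(s)
Total = 4

4


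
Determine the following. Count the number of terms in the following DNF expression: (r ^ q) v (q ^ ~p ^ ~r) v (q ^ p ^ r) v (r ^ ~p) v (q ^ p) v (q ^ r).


A DNF formula is a disjunction of terms (conjunctions).
Terms are separated by v.
Counting the disjuncts: 6 terms.

6


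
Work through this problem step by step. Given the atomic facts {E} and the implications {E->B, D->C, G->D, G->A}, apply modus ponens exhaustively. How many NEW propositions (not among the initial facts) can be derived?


Initial facts: {E}
Apply modus ponens to closure:
  E and E->B  =>  B
Final known: {B, E}
New propositions: {B}
Count = 1

1


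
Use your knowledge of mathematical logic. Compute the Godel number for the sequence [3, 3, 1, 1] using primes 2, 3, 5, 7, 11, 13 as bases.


Encode each element as an exponent of the corresponding prime:
  2^3 = 8
  3^3 = 27
  5^1 = 5
  7^1 = 7
Product = 8 * 27 * 5 * 7 = 7560

7560


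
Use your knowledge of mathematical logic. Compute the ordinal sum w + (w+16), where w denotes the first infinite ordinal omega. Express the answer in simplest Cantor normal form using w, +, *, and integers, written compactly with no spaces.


Compute w + (w+16).
Ordinal + is associative but NOT commutative; for finite n>0, n + w = w but w + n stays w+n.
w + (w+16) = (w+w) + 16 = w*2+16.
Result = w*2+16

w*2+16


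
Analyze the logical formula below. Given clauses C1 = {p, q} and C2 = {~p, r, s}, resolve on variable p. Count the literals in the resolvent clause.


Remove p from C1 and ~p from C2.
C1 remainder: {q}
C2 remainder: {r, s}
Union (resolvent): {q, r, s}
Resolvent has 3 literal(s).

3


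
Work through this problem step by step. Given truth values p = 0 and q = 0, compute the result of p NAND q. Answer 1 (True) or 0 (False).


p = 0, q = 0
Operation: p NAND q
Evaluate: 0 NAND 0 = 1

1


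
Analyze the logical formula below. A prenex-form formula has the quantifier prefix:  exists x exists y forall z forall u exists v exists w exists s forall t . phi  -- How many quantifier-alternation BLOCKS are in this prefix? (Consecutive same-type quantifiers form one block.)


Quantifier-type sequence: E E A A E E E A  (A=forall, E=exists)
Group into maximal same-type runs:
  Ex2 | Ax2 | Ex3 | Ax1
Number of blocks = 4

4


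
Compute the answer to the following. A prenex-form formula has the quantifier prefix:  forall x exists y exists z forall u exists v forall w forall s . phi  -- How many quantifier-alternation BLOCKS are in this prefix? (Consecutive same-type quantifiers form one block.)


Quantifier-type sequence: A E E A E A A  (A=forall, E=exists)
Group into maximal same-type runs:
  Ax1 | Ex2 | Ax1 | Ex1 | Ax2
Number of blocks = 5

5


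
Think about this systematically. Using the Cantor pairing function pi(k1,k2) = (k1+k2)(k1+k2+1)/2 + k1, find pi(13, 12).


k1 + k2 = 25
(k1+k2)(k1+k2+1)/2 = 25 * 26 / 2 = 325
pi = 325 + 13 = 338

338


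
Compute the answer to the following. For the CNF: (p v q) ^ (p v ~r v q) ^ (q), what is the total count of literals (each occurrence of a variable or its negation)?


Counting literals in each clause:
Clause 1: 2 literal(s)
Clause 2: 3 literal(s)
Clause 3: 1 literal(s)
Total = 6

6


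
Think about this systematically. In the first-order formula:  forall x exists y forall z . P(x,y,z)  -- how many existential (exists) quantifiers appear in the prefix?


Quantifier prefix: forall x exists y forall z
Mark each quantifier type:
  U E U
Universal count = 2, Existential count = 1
Asked for existential (exists) quantifiers: 1

1


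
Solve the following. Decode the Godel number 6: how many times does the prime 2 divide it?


Factorize 6 by dividing by 2 repeatedly.
Division steps: 2 divides 6 exactly 1 time(s).
Exponent of 2 = 1

1


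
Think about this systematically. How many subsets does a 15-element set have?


The power set of a set with n elements has 2^n elements.
|P(S)| = 2^15 = 32768

32768


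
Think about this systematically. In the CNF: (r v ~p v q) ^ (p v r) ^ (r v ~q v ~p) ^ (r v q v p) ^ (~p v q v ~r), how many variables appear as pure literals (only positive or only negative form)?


Check each variable for pure literal status:
p: mixed (not pure)
q: mixed (not pure)
r: mixed (not pure)
Pure literal count = 0

0


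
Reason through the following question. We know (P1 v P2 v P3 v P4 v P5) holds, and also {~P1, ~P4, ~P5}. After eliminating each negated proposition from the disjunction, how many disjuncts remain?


Original disjuncts (5): P1, P2, P3, P4, P5
Negated (eliminate): ~P1, ~P4, ~P5
Remaining disjuncts: P2, P3
Count = 5 - 3 = 2

2


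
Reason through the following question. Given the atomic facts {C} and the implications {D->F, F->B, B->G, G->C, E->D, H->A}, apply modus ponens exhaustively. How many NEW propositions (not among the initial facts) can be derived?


Initial facts: {C}
Apply modus ponens to closure:
  (no implication fires)
Final known: {C}
New propositions: {(none)}
Count = 0

0


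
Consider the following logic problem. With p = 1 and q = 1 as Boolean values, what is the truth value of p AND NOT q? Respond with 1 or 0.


p = 1, q = 1
Operation: p AND NOT q
Evaluate: 1 AND NOT 1 = 0

0


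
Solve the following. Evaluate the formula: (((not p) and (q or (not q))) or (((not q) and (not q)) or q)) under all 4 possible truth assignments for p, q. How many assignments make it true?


Check all 4 assignments:
p=0, q=0: 1
p=0, q=1: 1
p=1, q=0: 1
p=1, q=1: 1
Count of True = 4

4


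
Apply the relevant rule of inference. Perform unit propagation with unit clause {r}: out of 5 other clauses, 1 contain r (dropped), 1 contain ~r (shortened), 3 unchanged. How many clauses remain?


Satisfied (removed): 1
Shortened (remain): 1
Unchanged (remain): 3
Remaining = 1 + 3 = 4

4


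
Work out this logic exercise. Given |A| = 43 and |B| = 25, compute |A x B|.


The Cartesian product A x B contains all ordered pairs (a, b).
|A x B| = |A| * |B| = 43 * 25 = 1075

1075


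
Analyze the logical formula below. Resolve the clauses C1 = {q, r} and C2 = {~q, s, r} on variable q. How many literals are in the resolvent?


Remove q from C1 and ~q from C2.
C1 remainder: {r}
C2 remainder: {s, r}
Union (resolvent): {r, s}
Resolvent has 2 literal(s).

2


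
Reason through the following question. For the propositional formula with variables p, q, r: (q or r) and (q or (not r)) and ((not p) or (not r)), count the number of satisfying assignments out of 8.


Evaluate all 8 assignments for p, q, r:
p=0, q=0, r=0: 0
p=0, q=0, r=1: 0
p=0, q=1, r=0: 1
p=0, q=1, r=1: 1
p=1, q=0, r=0: 0
p=1, q=0, r=1: 0
p=1, q=1, r=0: 1
p=1, q=1, r=1: 0
Satisfying count = 3

3


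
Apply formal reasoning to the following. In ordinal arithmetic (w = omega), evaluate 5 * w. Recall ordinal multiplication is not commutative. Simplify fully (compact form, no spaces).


Compute 5 * w.
Ordinal * is associative and left-distributive over +, but NOT commutative; for finite n>1, n*w = w but w*n stays w*n.
For finite n>0, n * w = sup{n*k : k<w} = w. So 5 * w = w.
Result = w

w


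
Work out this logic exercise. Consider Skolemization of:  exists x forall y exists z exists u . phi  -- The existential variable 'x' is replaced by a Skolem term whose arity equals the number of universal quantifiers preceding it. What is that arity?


Quantifier prefix: exists x forall y exists z exists u
'x' is existentially quantified at position 1.
No universal quantifiers precede it.
Skolem function arity = 0 (a Skolem constant)

0


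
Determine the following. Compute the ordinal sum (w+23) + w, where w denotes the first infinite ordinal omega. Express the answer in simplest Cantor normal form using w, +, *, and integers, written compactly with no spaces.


Compute (w+23) + w.
Ordinal + is associative but NOT commutative; for finite n>0, n + w = w but w + n stays w+n.
(w+23) + w = w + (23+w) = w + w = w*2 (the finite tail 23 is absorbed by the right w).
Result = w*2

w*2


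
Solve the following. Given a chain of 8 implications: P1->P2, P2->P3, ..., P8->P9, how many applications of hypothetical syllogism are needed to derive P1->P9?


With 8 implications in a chain connecting 9 propositions:
P1->P2, P2->P3, ..., P8->P9
Steps needed = (number of implications) - 1 = 8 - 1 = 7

7


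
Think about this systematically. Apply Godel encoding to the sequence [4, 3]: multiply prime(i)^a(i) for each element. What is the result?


Encode each element as an exponent of the corresponding prime:
  2^4 = 16
  3^3 = 27
Product = 16 * 27 = 432

432


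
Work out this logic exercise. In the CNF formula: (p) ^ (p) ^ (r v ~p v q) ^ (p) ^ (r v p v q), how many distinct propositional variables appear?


Identify each variable that appears in the formula.
Variables found: p, q, r
Count = 3

3


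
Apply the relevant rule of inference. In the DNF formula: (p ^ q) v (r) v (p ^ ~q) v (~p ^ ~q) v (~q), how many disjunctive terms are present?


A DNF formula is a disjunction of terms (conjunctions).
Terms are separated by v.
Counting the disjuncts: 5 terms.

5


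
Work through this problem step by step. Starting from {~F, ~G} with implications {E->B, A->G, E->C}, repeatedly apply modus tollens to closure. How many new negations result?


Initial negated facts: {~F, ~G}
Apply modus tollens to closure:
  ~G and A->G  =>  ~A
Final negated: {~A, ~F, ~G}
New negations: {~A}
Count = 1

1


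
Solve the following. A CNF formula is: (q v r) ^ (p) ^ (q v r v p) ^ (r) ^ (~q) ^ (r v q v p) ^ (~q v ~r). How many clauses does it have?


A CNF formula is a conjunction of clauses.
Clauses are separated by ^.
Counting the conjuncts: 7 clauses.

7


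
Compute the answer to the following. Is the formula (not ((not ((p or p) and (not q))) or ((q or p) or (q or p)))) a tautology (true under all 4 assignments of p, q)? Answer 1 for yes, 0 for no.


Check all 4 assignments:
p=0, q=0: 0
p=0, q=1: 0
p=1, q=0: 0
p=1, q=1: 0
Satisfying count = 0/4.
Tautology iff count = 4: no.

0


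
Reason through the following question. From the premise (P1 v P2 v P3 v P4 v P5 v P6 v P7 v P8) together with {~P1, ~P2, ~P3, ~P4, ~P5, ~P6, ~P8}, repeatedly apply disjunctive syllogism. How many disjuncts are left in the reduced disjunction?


Original disjuncts (8): P1, P2, P3, P4, P5, P6, P7, P8
Negated (eliminate): ~P1, ~P2, ~P3, ~P4, ~P5, ~P6, ~P8
Remaining disjuncts: P7
Count = 8 - 7 = 1

1


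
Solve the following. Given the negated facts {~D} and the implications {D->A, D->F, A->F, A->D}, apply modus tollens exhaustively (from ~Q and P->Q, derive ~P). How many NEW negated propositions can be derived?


Initial negated facts: {~D}
Apply modus tollens to closure:
  ~D and A->D  =>  ~A
Final negated: {~A, ~D}
New negations: {~A}
Count = 1

1


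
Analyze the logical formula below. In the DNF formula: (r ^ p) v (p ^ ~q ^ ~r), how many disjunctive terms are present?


A DNF formula is a disjunction of terms (conjunctions).
Terms are separated by v.
Counting the disjuncts: 2 terms.

2


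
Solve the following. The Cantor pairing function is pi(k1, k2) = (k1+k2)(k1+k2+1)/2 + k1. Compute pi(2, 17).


k1 + k2 = 19
(k1+k2)(k1+k2+1)/2 = 19 * 20 / 2 = 190
pi = 190 + 2 = 192

192


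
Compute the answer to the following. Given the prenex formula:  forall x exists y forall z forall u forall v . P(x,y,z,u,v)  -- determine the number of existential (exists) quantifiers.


Quantifier prefix: forall x exists y forall z forall u forall v
Mark each quantifier type:
  U E U U U
Universal count = 4, Existential count = 1
Asked for existential (exists) quantifiers: 1

1


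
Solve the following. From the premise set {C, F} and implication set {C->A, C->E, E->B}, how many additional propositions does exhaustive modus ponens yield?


Initial facts: {C, F}
Apply modus ponens to closure:
  C and C->A  =>  A
  C and C->E  =>  E
  E and E->B  =>  B
Final known: {A, B, C, E, F}
New propositions: {A, B, E}
Count = 3

3


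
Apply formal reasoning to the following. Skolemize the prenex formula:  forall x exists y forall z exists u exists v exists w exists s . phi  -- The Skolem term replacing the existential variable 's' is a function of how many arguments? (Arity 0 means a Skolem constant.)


Quantifier prefix: forall x exists y forall z exists u exists v exists w exists s
's' is existentially quantified at position 7.
Universal variables preceding it: x, z
Skolem function arity = 2

2


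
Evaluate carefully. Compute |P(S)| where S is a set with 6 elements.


The power set of a set with n elements has 2^n elements.
|P(S)| = 2^6 = 64

64


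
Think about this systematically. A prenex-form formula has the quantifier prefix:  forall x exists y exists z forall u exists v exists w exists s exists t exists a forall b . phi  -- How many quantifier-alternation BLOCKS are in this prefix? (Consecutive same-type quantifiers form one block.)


Quantifier-type sequence: A E E A E E E E E A  (A=forall, E=exists)
Group into maximal same-type runs:
  Ax1 | Ex2 | Ax1 | Ex5 | Ax1
Number of blocks = 5

5


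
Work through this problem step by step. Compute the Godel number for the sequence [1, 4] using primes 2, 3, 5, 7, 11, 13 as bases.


Encode each element as an exponent of the corresponding prime:
  2^1 = 2
  3^4 = 81
Product = 2 * 81 = 162

162


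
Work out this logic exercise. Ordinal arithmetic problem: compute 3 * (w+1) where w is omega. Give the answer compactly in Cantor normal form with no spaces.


Compute 3 * (w+1).
Ordinal * is associative and left-distributive over +, but NOT commutative; for finite n>1, n*w = w but w*n stays w*n.
By left-distributivity: 3 * (w+1) = 3*w + 3*1 = w + 3 = w+3.
Result = w+3

w+3


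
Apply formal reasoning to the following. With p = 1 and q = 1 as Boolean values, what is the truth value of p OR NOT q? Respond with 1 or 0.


p = 1, q = 1
Operation: p OR NOT q
Evaluate: 1 OR NOT 1 = 1

1


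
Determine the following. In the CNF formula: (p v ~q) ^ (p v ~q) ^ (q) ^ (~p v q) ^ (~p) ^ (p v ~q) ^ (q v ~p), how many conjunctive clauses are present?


A CNF formula is a conjunction of clauses.
Clauses are separated by ^.
Counting the conjuncts: 7 clauses.

7


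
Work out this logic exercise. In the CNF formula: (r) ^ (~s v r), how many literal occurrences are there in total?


Counting literals in each clause:
Clause 1: 1 literal(s)
Clause 2: 2 literal(s)
Total = 3

3


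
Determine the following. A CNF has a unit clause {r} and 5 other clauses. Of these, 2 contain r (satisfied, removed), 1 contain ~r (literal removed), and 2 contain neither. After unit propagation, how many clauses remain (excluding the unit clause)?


Satisfied (removed): 2
Shortened (remain): 1
Unchanged (remain): 2
Remaining = 1 + 2 = 3

3


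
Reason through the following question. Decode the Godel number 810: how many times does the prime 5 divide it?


Factorize 810 by dividing by 5 repeatedly.
Division steps: 5 divides 810 exactly 1 time(s).
Exponent of 5 = 1

1


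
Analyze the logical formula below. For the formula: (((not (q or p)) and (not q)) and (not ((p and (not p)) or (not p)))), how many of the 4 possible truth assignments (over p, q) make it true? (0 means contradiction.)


Check all 4 assignments:
p=0, q=0: 0
p=0, q=1: 0
p=1, q=0: 0
p=1, q=1: 0
Count of True = 0

0


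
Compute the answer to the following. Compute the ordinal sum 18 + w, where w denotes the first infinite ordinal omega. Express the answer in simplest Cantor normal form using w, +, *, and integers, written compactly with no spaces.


Compute 18 + w.
Ordinal + is associative but NOT commutative; for finite n>0, n + w = w but w + n stays w+n.
Any finite left addend is absorbed by w on the right: 18 + w = w.
Result = w

w


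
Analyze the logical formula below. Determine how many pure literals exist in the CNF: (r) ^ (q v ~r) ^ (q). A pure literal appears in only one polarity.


Check each variable for pure literal status:
p: absent (not pure)
q: pure positive
r: mixed (not pure)
Pure literal count = 1

1


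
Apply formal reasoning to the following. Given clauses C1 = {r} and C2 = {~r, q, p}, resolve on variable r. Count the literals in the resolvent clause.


Remove r from C1 and ~r from C2.
C1 remainder: {}
C2 remainder: {q, p}
Union (resolvent): {p, q}
Resolvent has 2 literal(s).

2


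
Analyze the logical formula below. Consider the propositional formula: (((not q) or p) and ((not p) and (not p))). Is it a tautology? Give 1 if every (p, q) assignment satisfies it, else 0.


Check all 4 assignments:
p=0, q=0: 1
p=0, q=1: 0
p=1, q=0: 0
p=1, q=1: 0
Satisfying count = 1/4.
Tautology iff count = 4: no.

0


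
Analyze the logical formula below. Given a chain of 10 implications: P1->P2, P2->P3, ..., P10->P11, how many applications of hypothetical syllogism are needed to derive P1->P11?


With 10 implications in a chain connecting 11 propositions:
P1->P2, P2->P3, ..., P10->P11
Steps needed = (number of implications) - 1 = 10 - 1 = 9

9


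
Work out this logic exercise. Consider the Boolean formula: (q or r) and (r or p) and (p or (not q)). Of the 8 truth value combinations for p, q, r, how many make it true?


Evaluate all 8 assignments for p, q, r:
p=0, q=0, r=0: 0
p=0, q=0, r=1: 1
p=0, q=1, r=0: 0
p=0, q=1, r=1: 0
p=1, q=0, r=0: 0
p=1, q=0, r=1: 1
p=1, q=1, r=0: 1
p=1, q=1, r=1: 1
Satisfying count = 4

4


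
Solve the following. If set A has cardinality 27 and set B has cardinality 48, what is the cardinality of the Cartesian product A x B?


The Cartesian product A x B contains all ordered pairs (a, b).
|A x B| = |A| * |B| = 27 * 48 = 1296

1296


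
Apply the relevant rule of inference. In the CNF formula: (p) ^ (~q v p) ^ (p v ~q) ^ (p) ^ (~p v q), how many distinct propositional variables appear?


Identify each variable that appears in the formula.
Variables found: p, q
Count = 2

2


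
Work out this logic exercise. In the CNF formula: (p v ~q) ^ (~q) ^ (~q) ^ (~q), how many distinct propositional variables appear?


Identify each variable that appears in the formula.
Variables found: p, q
Count = 2

2


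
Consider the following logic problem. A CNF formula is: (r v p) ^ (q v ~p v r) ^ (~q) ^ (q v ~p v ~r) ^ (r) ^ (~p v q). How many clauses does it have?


A CNF formula is a conjunction of clauses.
Clauses are separated by ^.
Counting the conjuncts: 6 clauses.

6


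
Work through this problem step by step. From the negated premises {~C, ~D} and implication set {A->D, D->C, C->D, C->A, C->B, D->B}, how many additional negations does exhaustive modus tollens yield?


Initial negated facts: {~C, ~D}
Apply modus tollens to closure:
  ~D and A->D  =>  ~A
Final negated: {~A, ~C, ~D}
New negations: {~A}
Count = 1

1


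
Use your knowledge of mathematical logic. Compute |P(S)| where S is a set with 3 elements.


The power set of a set with n elements has 2^n elements.
|P(S)| = 2^3 = 8

8


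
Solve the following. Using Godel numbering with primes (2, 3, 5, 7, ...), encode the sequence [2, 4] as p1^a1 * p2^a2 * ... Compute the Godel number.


Encode each element as an exponent of the corresponding prime:
  2^2 = 4
  3^4 = 81
Product = 4 * 81 = 324

324


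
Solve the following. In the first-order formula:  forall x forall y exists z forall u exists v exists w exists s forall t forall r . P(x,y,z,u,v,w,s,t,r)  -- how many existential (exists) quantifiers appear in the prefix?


Quantifier prefix: forall x forall y exists z forall u exists v exists w exists s forall t forall r
Mark each quantifier type:
  U U E U E E E U U
Universal count = 5, Existential count = 4
Asked for existential (exists) quantifiers: 4

4


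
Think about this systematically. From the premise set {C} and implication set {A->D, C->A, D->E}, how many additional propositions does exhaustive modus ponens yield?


Initial facts: {C}
Apply modus ponens to closure:
  C and C->A  =>  A
  A and A->D  =>  D
  D and D->E  =>  E
Final known: {A, C, D, E}
New propositions: {A, D, E}
Count = 3

3


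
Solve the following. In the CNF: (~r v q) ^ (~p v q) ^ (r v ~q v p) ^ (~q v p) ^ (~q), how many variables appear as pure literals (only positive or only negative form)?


Check each variable for pure literal status:
p: mixed (not pure)
q: mixed (not pure)
r: mixed (not pure)
Pure literal count = 0

0


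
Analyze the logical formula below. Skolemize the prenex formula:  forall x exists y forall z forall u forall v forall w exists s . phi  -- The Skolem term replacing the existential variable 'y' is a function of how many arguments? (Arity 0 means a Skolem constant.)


Quantifier prefix: forall x exists y forall z forall u forall v forall w exists s
'y' is existentially quantified at position 2.
Universal variables preceding it: x
Skolem function arity = 1

1


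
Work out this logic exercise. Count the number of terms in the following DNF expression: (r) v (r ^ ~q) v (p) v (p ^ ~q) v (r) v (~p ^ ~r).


A DNF formula is a disjunction of terms (conjunctions).
Terms are separated by v.
Counting the disjuncts: 6 terms.

6


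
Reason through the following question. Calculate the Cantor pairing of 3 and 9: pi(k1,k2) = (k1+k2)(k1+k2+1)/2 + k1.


k1 + k2 = 12
(k1+k2)(k1+k2+1)/2 = 12 * 13 / 2 = 78
pi = 78 + 3 = 81

81


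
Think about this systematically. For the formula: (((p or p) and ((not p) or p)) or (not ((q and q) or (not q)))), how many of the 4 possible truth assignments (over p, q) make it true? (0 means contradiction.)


Check all 4 assignments:
p=0, q=0: 0
p=0, q=1: 0
p=1, q=0: 1
p=1, q=1: 1
Count of True = 2

2


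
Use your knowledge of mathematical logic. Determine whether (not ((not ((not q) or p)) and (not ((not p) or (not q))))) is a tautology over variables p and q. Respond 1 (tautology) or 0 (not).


Check all 4 assignments:
p=0, q=0: 1
p=0, q=1: 1
p=1, q=0: 1
p=1, q=1: 1
Satisfying count = 4/4.
Tautology iff count = 4: yes.

1


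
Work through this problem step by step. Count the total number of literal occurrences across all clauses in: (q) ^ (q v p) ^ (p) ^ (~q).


Counting literals in each clause:
Clause 1: 1 literal(s)
Clause 2: 2 literal(s)
Clause 3: 1 literal(s)
Clause 4: 1 literal(s)
Total = 5

5


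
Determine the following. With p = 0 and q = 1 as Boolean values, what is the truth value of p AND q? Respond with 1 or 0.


p = 0, q = 1
Operation: p AND q
Evaluate: 0 AND 1 = 0

0


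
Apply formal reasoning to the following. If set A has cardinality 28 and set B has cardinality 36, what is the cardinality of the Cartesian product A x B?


The Cartesian product A x B contains all ordered pairs (a, b).
|A x B| = |A| * |B| = 28 * 36 = 1008

1008


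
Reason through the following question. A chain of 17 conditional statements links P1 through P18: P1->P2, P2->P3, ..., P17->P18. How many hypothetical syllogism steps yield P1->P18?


With 17 implications in a chain connecting 18 propositions:
P1->P2, P2->P3, ..., P17->P18
Steps needed = (number of implications) - 1 = 17 - 1 = 16

16


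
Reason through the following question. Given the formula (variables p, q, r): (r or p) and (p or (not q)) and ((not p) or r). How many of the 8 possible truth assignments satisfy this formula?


Evaluate all 8 assignments for p, q, r:
p=0, q=0, r=0: 0
p=0, q=0, r=1: 1
p=0, q=1, r=0: 0
p=0, q=1, r=1: 0
p=1, q=0, r=0: 0
p=1, q=0, r=1: 1
p=1, q=1, r=0: 0
p=1, q=1, r=1: 1
Satisfying count = 3

3


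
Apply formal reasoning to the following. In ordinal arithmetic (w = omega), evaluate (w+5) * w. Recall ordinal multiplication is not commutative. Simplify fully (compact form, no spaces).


Compute (w+5) * w.
Ordinal * is associative and left-distributive over +, but NOT commutative; for finite n>1, n*w = w but w*n stays w*n.
(w+5) * w = sup{(w+5)*k : k<w} = sup{w*k+5} = w^2 (the +5 tail is absorbed in the limit).
Result = w^2

w^2


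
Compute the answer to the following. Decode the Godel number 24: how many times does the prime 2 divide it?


Factorize 24 by dividing by 2 repeatedly.
Division steps: 2 divides 24 exactly 3 time(s).
Exponent of 2 = 3

3


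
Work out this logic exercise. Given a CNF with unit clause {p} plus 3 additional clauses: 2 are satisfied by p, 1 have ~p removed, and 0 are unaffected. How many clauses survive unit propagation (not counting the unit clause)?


Satisfied (removed): 2
Shortened (remain): 1
Unchanged (remain): 0
Remaining = 1 + 0 = 1

1


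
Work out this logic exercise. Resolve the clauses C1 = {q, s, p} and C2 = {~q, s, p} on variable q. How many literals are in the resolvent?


Remove q from C1 and ~q from C2.
C1 remainder: {s, p}
C2 remainder: {s, p}
Union (resolvent): {p, s}
Resolvent has 2 literal(s).

2


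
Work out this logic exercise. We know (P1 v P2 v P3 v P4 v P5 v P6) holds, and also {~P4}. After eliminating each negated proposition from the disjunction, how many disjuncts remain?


Original disjuncts (6): P1, P2, P3, P4, P5, P6
Negated (eliminate): ~P4
Remaining disjuncts: P1, P2, P3, P5, P6
Count = 6 - 1 = 5

5


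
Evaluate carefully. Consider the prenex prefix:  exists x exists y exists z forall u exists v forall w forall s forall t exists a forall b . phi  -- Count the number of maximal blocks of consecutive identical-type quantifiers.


Quantifier-type sequence: E E E A E A A A E A  (A=forall, E=exists)
Group into maximal same-type runs:
  Ex3 | Ax1 | Ex1 | Ax3 | Ex1 | Ax1
Number of blocks = 6

6


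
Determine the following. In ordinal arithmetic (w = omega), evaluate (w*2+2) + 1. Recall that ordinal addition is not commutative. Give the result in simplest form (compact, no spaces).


Compute (w*2+2) + 1.
Ordinal + is associative but NOT commutative; for finite n>0, n + w = w but w + n stays w+n.
By associativity: (w*2+2) + 1 = w*2 + (2+1) = w*2+3.
Result = w*2+3

w*2+3


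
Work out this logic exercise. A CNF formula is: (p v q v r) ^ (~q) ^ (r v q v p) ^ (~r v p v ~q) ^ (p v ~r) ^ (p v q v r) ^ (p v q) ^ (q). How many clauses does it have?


A CNF formula is a conjunction of clauses.
Clauses are separated by ^.
Counting the conjuncts: 8 clauses.

8


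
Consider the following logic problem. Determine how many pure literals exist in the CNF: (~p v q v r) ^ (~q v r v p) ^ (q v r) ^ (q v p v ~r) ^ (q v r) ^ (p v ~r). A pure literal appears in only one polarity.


Check each variable for pure literal status:
p: mixed (not pure)
q: mixed (not pure)
r: mixed (not pure)
Pure literal count = 0

0


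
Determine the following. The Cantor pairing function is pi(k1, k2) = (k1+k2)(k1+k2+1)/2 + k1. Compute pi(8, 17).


k1 + k2 = 25
(k1+k2)(k1+k2+1)/2 = 25 * 26 / 2 = 325
pi = 325 + 8 = 333

333


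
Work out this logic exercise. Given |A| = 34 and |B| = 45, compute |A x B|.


The Cartesian product A x B contains all ordered pairs (a, b).
|A x B| = |A| * |B| = 34 * 45 = 1530

1530


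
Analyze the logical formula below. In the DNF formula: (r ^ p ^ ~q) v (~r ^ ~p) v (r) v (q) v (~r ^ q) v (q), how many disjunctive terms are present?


A DNF formula is a disjunction of terms (conjunctions).
Terms are separated by v.
Counting the disjuncts: 6 terms.

6


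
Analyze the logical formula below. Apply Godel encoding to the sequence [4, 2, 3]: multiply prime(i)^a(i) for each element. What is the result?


Encode each element as an exponent of the corresponding prime:
  2^4 = 16
  3^2 = 9
  5^3 = 125
Product = 16 * 9 * 125 = 18000

18000


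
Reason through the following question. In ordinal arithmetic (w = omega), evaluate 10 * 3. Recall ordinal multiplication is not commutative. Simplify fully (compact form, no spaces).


Compute 10 * 3.
Ordinal * is associative and left-distributive over +, but NOT commutative; for finite n>1, n*w = w but w*n stays w*n.
Both finite; ordinal * agrees with natural *: 10 * 3 = 30.
Result = 30

30


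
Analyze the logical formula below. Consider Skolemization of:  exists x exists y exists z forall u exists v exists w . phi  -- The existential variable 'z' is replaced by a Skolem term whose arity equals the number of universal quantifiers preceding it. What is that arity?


Quantifier prefix: exists x exists y exists z forall u exists v exists w
'z' is existentially quantified at position 3.
No universal quantifiers precede it.
Skolem function arity = 0 (a Skolem constant)

0


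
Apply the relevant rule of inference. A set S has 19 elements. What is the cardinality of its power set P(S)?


The power set of a set with n elements has 2^n elements.
|P(S)| = 2^19 = 524288

524288


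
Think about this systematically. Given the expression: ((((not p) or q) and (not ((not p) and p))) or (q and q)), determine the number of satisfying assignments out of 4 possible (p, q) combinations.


Check all 4 assignments:
p=0, q=0: 1
p=0, q=1: 1
p=1, q=0: 0
p=1, q=1: 1
Count of True = 3

3


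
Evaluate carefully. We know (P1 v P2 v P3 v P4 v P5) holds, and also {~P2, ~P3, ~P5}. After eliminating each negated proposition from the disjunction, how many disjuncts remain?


Original disjuncts (5): P1, P2, P3, P4, P5
Negated (eliminate): ~P2, ~P3, ~P5
Remaining disjuncts: P1, P4
Count = 5 - 3 = 2

2


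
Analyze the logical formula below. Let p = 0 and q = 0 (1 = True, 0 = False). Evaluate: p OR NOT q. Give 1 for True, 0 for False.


p = 0, q = 0
Operation: p OR NOT q
Evaluate: 0 OR NOT 0 = 1

1


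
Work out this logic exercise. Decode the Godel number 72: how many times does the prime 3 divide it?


Factorize 72 by dividing by 3 repeatedly.
Division steps: 3 divides 72 exactly 2 time(s).
Exponent of 3 = 2

2


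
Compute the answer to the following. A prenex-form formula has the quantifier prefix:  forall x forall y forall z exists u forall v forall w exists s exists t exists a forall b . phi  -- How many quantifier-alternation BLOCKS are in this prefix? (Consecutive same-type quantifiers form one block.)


Quantifier-type sequence: A A A E A A E E E A  (A=forall, E=exists)
Group into maximal same-type runs:
  Ax3 | Ex1 | Ax2 | Ex3 | Ax1
Number of blocks = 5

5


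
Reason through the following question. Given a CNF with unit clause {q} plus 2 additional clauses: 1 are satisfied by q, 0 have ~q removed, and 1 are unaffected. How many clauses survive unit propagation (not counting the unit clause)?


Satisfied (removed): 1
Shortened (remain): 0
Unchanged (remain): 1
Remaining = 0 + 1 = 1

1


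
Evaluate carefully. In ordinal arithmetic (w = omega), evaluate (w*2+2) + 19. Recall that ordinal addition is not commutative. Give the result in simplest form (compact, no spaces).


Compute (w*2+2) + 19.
Ordinal + is associative but NOT commutative; for finite n>0, n + w = w but w + n stays w+n.
By associativity: (w*2+2) + 19 = w*2 + (2+19) = w*2+21.
Result = w*2+21

w*2+21


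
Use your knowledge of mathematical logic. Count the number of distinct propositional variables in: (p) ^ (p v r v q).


Identify each variable that appears in the formula.
Variables found: p, q, r
Count = 3

3


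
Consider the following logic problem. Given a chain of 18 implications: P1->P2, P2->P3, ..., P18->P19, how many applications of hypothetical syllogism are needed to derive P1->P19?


With 18 implications in a chain connecting 19 propositions:
P1->P2, P2->P3, ..., P18->P19
Steps needed = (number of implications) - 1 = 18 - 1 = 17

17


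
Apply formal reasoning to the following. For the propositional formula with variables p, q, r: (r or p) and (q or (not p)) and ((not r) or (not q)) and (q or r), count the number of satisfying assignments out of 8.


Evaluate all 8 assignments for p, q, r:
p=0, q=0, r=0: 0
p=0, q=0, r=1: 1
p=0, q=1, r=0: 0
p=0, q=1, r=1: 0
p=1, q=0, r=0: 0
p=1, q=0, r=1: 0
p=1, q=1, r=0: 1
p=1, q=1, r=1: 0
Satisfying count = 2

2


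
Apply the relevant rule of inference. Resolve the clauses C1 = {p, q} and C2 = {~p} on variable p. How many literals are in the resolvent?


Remove p from C1 and ~p from C2.
C1 remainder: {q}
C2 remainder: {}
Union (resolvent): {q}
Resolvent has 1 literal(s).

1


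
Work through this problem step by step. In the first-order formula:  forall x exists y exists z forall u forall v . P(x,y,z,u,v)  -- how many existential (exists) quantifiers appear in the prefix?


Quantifier prefix: forall x exists y exists z forall u forall v
Mark each quantifier type:
  U E E U U
Universal count = 3, Existential count = 2
Asked for existential (exists) quantifiers: 2

2


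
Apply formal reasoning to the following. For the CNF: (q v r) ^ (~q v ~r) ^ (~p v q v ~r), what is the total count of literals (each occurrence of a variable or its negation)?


Counting literals in each clause:
Clause 1: 2 literal(s)
Clause 2: 2 literal(s)
Clause 3: 3 literal(s)
Total = 7

7


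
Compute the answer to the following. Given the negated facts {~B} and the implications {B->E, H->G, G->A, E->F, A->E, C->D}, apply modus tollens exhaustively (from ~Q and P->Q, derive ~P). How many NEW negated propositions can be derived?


Initial negated facts: {~B}
Apply modus tollens to closure:
  (no implication fires)
Final negated: {~B}
New negations: {(none)}
Count = 0

0


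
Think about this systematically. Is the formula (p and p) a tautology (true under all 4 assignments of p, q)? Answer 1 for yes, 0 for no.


Check all 4 assignments:
p=0, q=0: 0
p=0, q=1: 0
p=1, q=0: 1
p=1, q=1: 1
Satisfying count = 2/4.
Tautology iff count = 4: no.

0


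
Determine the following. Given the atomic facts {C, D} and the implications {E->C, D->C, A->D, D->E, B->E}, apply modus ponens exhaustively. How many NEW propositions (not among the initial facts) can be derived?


Initial facts: {C, D}
Apply modus ponens to closure:
  D and D->E  =>  E
Final known: {C, D, E}
New propositions: {E}
Count = 1

1


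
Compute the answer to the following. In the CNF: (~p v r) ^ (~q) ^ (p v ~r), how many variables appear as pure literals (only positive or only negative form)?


Check each variable for pure literal status:
p: mixed (not pure)
q: pure negative
r: mixed (not pure)
Pure literal count = 1

1
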